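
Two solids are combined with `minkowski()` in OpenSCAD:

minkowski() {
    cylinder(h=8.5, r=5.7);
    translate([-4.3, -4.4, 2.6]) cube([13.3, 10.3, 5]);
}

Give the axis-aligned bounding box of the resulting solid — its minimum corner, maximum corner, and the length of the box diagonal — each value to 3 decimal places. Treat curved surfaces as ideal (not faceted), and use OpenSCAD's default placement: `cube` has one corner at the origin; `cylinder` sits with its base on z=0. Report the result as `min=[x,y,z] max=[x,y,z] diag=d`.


min=[-10.000,-10.100,2.600] max=[14.700,11.600,16.100] diag=35.542

A = translate([-4.3, -4.4, 2.6]) cube([13.3, 10.3, 5]) → bbox [-4.3,-4.4,2.6] .. [9,5.9,7.6]
B = cylinder(h=8.5, r=5.7) → bbox [-5.7,-5.7,0] .. [5.7,5.7,8.5]
lo = A.lo+B.lo = [-4.3-5.7, -4.4-5.7, 2.6+0] = [-10.000,-10.100,2.600]
hi = A.hi+B.hi = [9+5.7, 5.9+5.7, 7.6+8.5] = [14.700,11.600,16.100]
diag = √(24.7²+21.7²+13.5²) = √1263.23 = 35.542


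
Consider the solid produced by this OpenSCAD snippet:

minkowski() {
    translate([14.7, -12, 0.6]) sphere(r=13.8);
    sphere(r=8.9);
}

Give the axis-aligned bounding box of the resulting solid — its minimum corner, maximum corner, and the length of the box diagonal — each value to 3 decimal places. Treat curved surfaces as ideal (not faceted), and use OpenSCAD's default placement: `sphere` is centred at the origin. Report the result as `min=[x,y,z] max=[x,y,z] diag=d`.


A = translate([14.7, -12, 0.6]) sphere(r=13.8) → bbox [0.9,-25.8,-13.2] .. [28.5,1.8,14.4]
B = sphere(r=8.9) → bbox [-8.9,-8.9,-8.9] .. [8.9,8.9,8.9]
lo = A.lo+B.lo = [0.9-8.9, -25.8-8.9, -13.2-8.9] = [-8.000,-34.700,-22.100]
hi = A.hi+B.hi = [28.5+8.9, 1.8+8.9, 14.4+8.9] = [37.400,10.700,23.300]
diag = √(45.4²+45.4²+45.4²) = √6183.48 = 78.635

min=[-8.000,-34.700,-22.100] max=[37.400,10.700,23.300] diag=78.635


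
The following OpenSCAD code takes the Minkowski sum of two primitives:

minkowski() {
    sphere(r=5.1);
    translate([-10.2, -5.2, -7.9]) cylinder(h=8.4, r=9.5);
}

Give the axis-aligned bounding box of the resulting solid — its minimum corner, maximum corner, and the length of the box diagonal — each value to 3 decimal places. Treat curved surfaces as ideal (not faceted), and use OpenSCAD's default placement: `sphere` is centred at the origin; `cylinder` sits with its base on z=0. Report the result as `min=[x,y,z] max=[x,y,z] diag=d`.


min=[-24.800,-19.800,-13.000] max=[4.400,9.400,5.600] diag=45.291

A = translate([-10.2, -5.2, -7.9]) cylinder(h=8.4, r=9.5) → bbox [-19.7,-14.7,-7.9] .. [-0.7,4.3,0.5]
B = sphere(r=5.1) → bbox [-5.1,-5.1,-5.1] .. [5.1,5.1,5.1]
lo = A.lo+B.lo = [-19.7-5.1, -14.7-5.1, -7.9-5.1] = [-24.800,-19.800,-13.000]
hi = A.hi+B.hi = [-0.7+5.1, 4.3+5.1, 0.5+5.1] = [4.400,9.400,5.600]
diag = √(29.2²+29.2²+18.6²) = √2051.24 = 45.291


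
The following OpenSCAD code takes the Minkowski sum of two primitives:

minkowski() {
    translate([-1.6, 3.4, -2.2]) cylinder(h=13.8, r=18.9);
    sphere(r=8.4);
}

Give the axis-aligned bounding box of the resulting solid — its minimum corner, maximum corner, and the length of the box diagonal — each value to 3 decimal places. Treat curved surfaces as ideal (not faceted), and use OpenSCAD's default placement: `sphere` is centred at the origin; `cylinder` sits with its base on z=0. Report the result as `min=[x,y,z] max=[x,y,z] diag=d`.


A = translate([-1.6, 3.4, -2.2]) cylinder(h=13.8, r=18.9) → bbox [-20.5,-15.5,-2.2] .. [17.3,22.3,11.6]
B = sphere(r=8.4) → bbox [-8.4,-8.4,-8.4] .. [8.4,8.4,8.4]
lo = A.lo+B.lo = [-20.5-8.4, -15.5-8.4, -2.2-8.4] = [-28.900,-23.900,-10.600]
hi = A.hi+B.hi = [17.3+8.4, 22.3+8.4, 11.6+8.4] = [25.700,30.700,20.000]
diag = √(54.6²+54.6²+30.6²) = √6898.68 = 83.058

min=[-28.900,-23.900,-10.600] max=[25.700,30.700,20.000] diag=83.058


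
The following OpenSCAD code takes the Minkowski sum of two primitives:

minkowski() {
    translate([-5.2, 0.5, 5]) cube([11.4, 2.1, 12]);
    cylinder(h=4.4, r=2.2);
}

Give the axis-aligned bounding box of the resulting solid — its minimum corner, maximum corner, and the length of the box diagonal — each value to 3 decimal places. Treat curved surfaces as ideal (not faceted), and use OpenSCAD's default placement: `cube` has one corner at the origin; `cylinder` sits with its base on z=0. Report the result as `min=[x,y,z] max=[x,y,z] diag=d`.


min=[-7.400,-1.700,5.000] max=[8.400,4.800,21.400] diag=23.682

A = translate([-5.2, 0.5, 5]) cube([11.4, 2.1, 12]) → bbox [-5.2,0.5,5] .. [6.2,2.6,17]
B = cylinder(h=4.4, r=2.2) → bbox [-2.2,-2.2,0] .. [2.2,2.2,4.4]
lo = A.lo+B.lo = [-5.2-2.2, 0.5-2.2, 5+0] = [-7.400,-1.700,5.000]
hi = A.hi+B.hi = [6.2+2.2, 2.6+2.2, 17+4.4] = [8.400,4.800,21.400]
diag = √(15.8²+6.5²+16.4²) = √560.85 = 23.682


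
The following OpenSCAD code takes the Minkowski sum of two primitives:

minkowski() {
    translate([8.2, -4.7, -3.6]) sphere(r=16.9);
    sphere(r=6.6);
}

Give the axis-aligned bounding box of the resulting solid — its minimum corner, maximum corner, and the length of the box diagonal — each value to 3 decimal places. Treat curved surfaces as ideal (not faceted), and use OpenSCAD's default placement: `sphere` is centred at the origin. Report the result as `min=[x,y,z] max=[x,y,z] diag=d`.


min=[-15.300,-28.200,-27.100] max=[31.700,18.800,19.900] diag=81.406

A = translate([8.2, -4.7, -3.6]) sphere(r=16.9) → bbox [-8.7,-21.6,-20.5] .. [25.1,12.2,13.3]
B = sphere(r=6.6) → bbox [-6.6,-6.6,-6.6] .. [6.6,6.6,6.6]
lo = A.lo+B.lo = [-8.7-6.6, -21.6-6.6, -20.5-6.6] = [-15.300,-28.200,-27.100]
hi = A.hi+B.hi = [25.1+6.6, 12.2+6.6, 13.3+6.6] = [31.700,18.800,19.900]
diag = √(47²+47²+47²) = √6627 = 81.406


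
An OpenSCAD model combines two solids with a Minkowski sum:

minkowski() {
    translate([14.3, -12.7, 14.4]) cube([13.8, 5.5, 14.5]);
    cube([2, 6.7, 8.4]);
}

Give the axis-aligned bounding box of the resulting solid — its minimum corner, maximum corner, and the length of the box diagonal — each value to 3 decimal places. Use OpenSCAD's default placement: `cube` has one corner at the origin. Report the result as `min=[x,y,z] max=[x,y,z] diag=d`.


min=[14.300,-12.700,14.400] max=[30.100,-0.500,37.300] diag=30.379

A = translate([14.3, -12.7, 14.4]) cube([13.8, 5.5, 14.5]) → bbox [14.3,-12.7,14.4] .. [28.1,-7.2,28.9]
B = cube([2, 6.7, 8.4]) → bbox [0,0,0] .. [2,6.7,8.4]
lo = A.lo+B.lo = [14.3+0, -12.7+0, 14.4+0] = [14.300,-12.700,14.400]
hi = A.hi+B.hi = [28.1+2, -7.2+6.7, 28.9+8.4] = [30.100,-0.500,37.300]
diag = √(15.8²+12.2²+22.9²) = √922.89 = 30.379


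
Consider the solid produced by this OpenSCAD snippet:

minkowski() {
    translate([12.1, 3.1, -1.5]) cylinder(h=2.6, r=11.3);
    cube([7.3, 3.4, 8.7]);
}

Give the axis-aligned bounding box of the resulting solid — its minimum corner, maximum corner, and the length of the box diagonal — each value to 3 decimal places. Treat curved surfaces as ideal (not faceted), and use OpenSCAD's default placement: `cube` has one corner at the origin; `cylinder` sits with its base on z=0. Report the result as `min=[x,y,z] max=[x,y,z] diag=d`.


A = translate([12.1, 3.1, -1.5]) cylinder(h=2.6, r=11.3) → bbox [0.8,-8.2,-1.5] .. [23.4,14.4,1.1]
B = cube([7.3, 3.4, 8.7]) → bbox [0,0,0] .. [7.3,3.4,8.7]
lo = A.lo+B.lo = [0.8+0, -8.2+0, -1.5+0] = [0.800,-8.200,-1.500]
hi = A.hi+B.hi = [23.4+7.3, 14.4+3.4, 1.1+8.7] = [30.700,17.800,9.800]
diag = √(29.9²+26²+11.3²) = √1697.7 = 41.203

min=[0.800,-8.200,-1.500] max=[30.700,17.800,9.800] diag=41.203


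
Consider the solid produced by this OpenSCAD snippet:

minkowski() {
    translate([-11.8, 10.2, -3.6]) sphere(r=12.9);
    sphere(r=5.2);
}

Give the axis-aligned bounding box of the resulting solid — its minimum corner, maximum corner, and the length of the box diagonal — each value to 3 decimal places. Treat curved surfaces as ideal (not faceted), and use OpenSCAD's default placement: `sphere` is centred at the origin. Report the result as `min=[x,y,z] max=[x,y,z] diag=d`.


min=[-29.900,-7.900,-21.700] max=[6.300,28.300,14.500] diag=62.700

A = translate([-11.8, 10.2, -3.6]) sphere(r=12.9) → bbox [-24.7,-2.7,-16.5] .. [1.1,23.1,9.3]
B = sphere(r=5.2) → bbox [-5.2,-5.2,-5.2] .. [5.2,5.2,5.2]
lo = A.lo+B.lo = [-24.7-5.2, -2.7-5.2, -16.5-5.2] = [-29.900,-7.900,-21.700]
hi = A.hi+B.hi = [1.1+5.2, 23.1+5.2, 9.3+5.2] = [6.300,28.300,14.500]
diag = √(36.2²+36.2²+36.2²) = √3931.32 = 62.700


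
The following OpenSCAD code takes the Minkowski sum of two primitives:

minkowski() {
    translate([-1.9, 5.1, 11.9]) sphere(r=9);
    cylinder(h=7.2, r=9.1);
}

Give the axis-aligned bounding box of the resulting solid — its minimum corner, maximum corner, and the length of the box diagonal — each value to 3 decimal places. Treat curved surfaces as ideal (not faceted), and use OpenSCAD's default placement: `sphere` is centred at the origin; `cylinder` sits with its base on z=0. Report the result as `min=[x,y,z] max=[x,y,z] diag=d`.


min=[-20.000,-13.000,2.900] max=[16.200,23.200,28.100] diag=57.061

A = translate([-1.9, 5.1, 11.9]) sphere(r=9) → bbox [-10.9,-3.9,2.9] .. [7.1,14.1,20.9]
B = cylinder(h=7.2, r=9.1) → bbox [-9.1,-9.1,0] .. [9.1,9.1,7.2]
lo = A.lo+B.lo = [-10.9-9.1, -3.9-9.1, 2.9+0] = [-20.000,-13.000,2.900]
hi = A.hi+B.hi = [7.1+9.1, 14.1+9.1, 20.9+7.2] = [16.200,23.200,28.100]
diag = √(36.2²+36.2²+25.2²) = √3255.92 = 57.061


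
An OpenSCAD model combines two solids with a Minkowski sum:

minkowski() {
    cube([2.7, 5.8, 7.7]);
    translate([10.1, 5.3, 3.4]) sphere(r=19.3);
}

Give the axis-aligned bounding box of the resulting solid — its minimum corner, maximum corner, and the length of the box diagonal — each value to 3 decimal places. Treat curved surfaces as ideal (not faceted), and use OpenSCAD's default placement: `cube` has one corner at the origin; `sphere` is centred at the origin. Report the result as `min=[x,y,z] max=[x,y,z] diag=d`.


A = translate([10.1, 5.3, 3.4]) sphere(r=19.3) → bbox [-9.2,-14,-15.9] .. [29.4,24.6,22.7]
B = cube([2.7, 5.8, 7.7]) → bbox [0,0,0] .. [2.7,5.8,7.7]
lo = A.lo+B.lo = [-9.2+0, -14+0, -15.9+0] = [-9.200,-14.000,-15.900]
hi = A.hi+B.hi = [29.4+2.7, 24.6+5.8, 22.7+7.7] = [32.100,30.400,30.400]
diag = √(41.3²+44.4²+46.3²) = √5820.74 = 76.294

min=[-9.200,-14.000,-15.900] max=[32.100,30.400,30.400] diag=76.294


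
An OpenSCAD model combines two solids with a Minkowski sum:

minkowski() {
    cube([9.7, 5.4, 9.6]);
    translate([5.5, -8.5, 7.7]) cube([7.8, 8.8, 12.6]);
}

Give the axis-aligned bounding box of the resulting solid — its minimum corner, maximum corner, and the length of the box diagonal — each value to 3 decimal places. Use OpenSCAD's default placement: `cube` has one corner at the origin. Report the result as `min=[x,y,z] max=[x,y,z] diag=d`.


min=[5.500,-8.500,7.700] max=[23.000,5.700,29.900] diag=31.634

A = translate([5.5, -8.5, 7.7]) cube([7.8, 8.8, 12.6]) → bbox [5.5,-8.5,7.7] .. [13.3,0.3,20.3]
B = cube([9.7, 5.4, 9.6]) → bbox [0,0,0] .. [9.7,5.4,9.6]
lo = A.lo+B.lo = [5.5+0, -8.5+0, 7.7+0] = [5.500,-8.500,7.700]
hi = A.hi+B.hi = [13.3+9.7, 0.3+5.4, 20.3+9.6] = [23.000,5.700,29.900]
diag = √(17.5²+14.2²+22.2²) = √1000.73 = 31.634


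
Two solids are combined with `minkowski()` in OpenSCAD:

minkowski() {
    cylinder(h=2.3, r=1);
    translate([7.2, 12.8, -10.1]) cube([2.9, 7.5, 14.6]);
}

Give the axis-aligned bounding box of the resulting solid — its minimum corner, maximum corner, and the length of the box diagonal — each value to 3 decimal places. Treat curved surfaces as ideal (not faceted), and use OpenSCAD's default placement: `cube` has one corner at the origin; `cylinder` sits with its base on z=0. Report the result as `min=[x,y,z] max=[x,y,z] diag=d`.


min=[6.200,11.800,-10.100] max=[11.100,21.300,6.800] diag=19.997

A = translate([7.2, 12.8, -10.1]) cube([2.9, 7.5, 14.6]) → bbox [7.2,12.8,-10.1] .. [10.1,20.3,4.5]
B = cylinder(h=2.3, r=1) → bbox [-1,-1,0] .. [1,1,2.3]
lo = A.lo+B.lo = [7.2-1, 12.8-1, -10.1+0] = [6.200,11.800,-10.100]
hi = A.hi+B.hi = [10.1+1, 20.3+1, 4.5+2.3] = [11.100,21.300,6.800]
diag = √(4.9²+9.5²+16.9²) = √399.87 = 19.997


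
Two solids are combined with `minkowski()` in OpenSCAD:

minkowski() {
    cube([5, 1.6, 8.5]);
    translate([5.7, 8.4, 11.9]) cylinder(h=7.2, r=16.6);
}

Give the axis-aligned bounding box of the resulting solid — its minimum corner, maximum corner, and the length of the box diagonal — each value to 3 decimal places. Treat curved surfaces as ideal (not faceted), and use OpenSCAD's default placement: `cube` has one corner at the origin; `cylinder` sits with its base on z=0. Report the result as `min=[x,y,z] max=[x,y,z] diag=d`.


A = translate([5.7, 8.4, 11.9]) cylinder(h=7.2, r=16.6) → bbox [-10.9,-8.2,11.9] .. [22.3,25,19.1]
B = cube([5, 1.6, 8.5]) → bbox [0,0,0] .. [5,1.6,8.5]
lo = A.lo+B.lo = [-10.9+0, -8.2+0, 11.9+0] = [-10.900,-8.200,11.900]
hi = A.hi+B.hi = [22.3+5, 25+1.6, 19.1+8.5] = [27.300,26.600,27.600]
diag = √(38.2²+34.8²+15.7²) = √2916.77 = 54.007

min=[-10.900,-8.200,11.900] max=[27.300,26.600,27.600] diag=54.007


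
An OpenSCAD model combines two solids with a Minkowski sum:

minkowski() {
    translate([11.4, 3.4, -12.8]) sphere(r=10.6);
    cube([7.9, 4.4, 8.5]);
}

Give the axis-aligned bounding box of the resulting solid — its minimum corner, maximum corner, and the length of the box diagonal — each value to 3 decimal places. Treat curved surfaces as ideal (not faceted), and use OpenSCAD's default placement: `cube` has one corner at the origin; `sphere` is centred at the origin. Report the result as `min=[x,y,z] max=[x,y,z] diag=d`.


min=[0.800,-7.200,-23.400] max=[29.900,18.400,6.300] diag=48.829

A = translate([11.4, 3.4, -12.8]) sphere(r=10.6) → bbox [0.8,-7.2,-23.4] .. [22,14,-2.2]
B = cube([7.9, 4.4, 8.5]) → bbox [0,0,0] .. [7.9,4.4,8.5]
lo = A.lo+B.lo = [0.8+0, -7.2+0, -23.4+0] = [0.800,-7.200,-23.400]
hi = A.hi+B.hi = [22+7.9, 14+4.4, -2.2+8.5] = [29.900,18.400,6.300]
diag = √(29.1²+25.6²+29.7²) = √2384.26 = 48.829


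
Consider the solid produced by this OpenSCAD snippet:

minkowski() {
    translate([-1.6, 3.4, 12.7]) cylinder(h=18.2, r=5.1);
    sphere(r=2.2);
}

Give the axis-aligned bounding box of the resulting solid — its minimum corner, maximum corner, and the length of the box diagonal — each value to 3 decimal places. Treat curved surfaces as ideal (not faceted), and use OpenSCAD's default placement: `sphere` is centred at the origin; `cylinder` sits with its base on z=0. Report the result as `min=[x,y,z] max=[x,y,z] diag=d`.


min=[-8.900,-3.900,10.500] max=[5.700,10.700,33.100] diag=30.612

A = translate([-1.6, 3.4, 12.7]) cylinder(h=18.2, r=5.1) → bbox [-6.7,-1.7,12.7] .. [3.5,8.5,30.9]
B = sphere(r=2.2) → bbox [-2.2,-2.2,-2.2] .. [2.2,2.2,2.2]
lo = A.lo+B.lo = [-6.7-2.2, -1.7-2.2, 12.7-2.2] = [-8.900,-3.900,10.500]
hi = A.hi+B.hi = [3.5+2.2, 8.5+2.2, 30.9+2.2] = [5.700,10.700,33.100]
diag = √(14.6²+14.6²+22.6²) = √937.08 = 30.612


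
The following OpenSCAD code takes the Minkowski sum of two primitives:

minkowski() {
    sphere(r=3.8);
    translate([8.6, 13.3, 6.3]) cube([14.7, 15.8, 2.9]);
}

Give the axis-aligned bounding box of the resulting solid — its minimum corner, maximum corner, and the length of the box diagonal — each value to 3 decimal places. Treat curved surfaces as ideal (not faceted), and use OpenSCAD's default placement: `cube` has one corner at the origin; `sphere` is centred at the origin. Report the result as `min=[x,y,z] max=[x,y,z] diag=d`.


A = translate([8.6, 13.3, 6.3]) cube([14.7, 15.8, 2.9]) → bbox [8.6,13.3,6.3] .. [23.3,29.1,9.2]
B = sphere(r=3.8) → bbox [-3.8,-3.8,-3.8] .. [3.8,3.8,3.8]
lo = A.lo+B.lo = [8.6-3.8, 13.3-3.8, 6.3-3.8] = [4.800,9.500,2.500]
hi = A.hi+B.hi = [23.3+3.8, 29.1+3.8, 9.2+3.8] = [27.100,32.900,13.000]
diag = √(22.3²+23.4²+10.5²) = √1155.1 = 33.987

min=[4.800,9.500,2.500] max=[27.100,32.900,13.000] diag=33.987


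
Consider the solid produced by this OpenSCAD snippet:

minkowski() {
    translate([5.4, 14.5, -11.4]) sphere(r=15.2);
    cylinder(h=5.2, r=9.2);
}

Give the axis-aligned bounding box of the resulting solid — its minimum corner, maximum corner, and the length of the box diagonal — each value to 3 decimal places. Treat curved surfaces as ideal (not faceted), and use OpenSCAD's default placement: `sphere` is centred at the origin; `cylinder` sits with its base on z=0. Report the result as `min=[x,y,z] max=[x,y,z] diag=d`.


min=[-19.000,-9.900,-26.600] max=[29.800,38.900,9.000] diag=77.655

A = translate([5.4, 14.5, -11.4]) sphere(r=15.2) → bbox [-9.8,-0.7,-26.6] .. [20.6,29.7,3.8]
B = cylinder(h=5.2, r=9.2) → bbox [-9.2,-9.2,0] .. [9.2,9.2,5.2]
lo = A.lo+B.lo = [-9.8-9.2, -0.7-9.2, -26.6+0] = [-19.000,-9.900,-26.600]
hi = A.hi+B.hi = [20.6+9.2, 29.7+9.2, 3.8+5.2] = [29.800,38.900,9.000]
diag = √(48.8²+48.8²+35.6²) = √6030.24 = 77.655


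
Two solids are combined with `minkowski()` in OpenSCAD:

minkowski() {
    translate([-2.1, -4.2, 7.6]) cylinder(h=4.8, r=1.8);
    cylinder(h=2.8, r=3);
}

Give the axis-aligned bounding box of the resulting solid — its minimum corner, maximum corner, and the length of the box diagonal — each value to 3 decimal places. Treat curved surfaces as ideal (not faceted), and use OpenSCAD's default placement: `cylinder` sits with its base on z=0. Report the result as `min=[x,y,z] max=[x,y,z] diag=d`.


A = translate([-2.1, -4.2, 7.6]) cylinder(h=4.8, r=1.8) → bbox [-3.9,-6,7.6] .. [-0.3,-2.4,12.4]
B = cylinder(h=2.8, r=3) → bbox [-3,-3,0] .. [3,3,2.8]
lo = A.lo+B.lo = [-3.9-3, -6-3, 7.6+0] = [-6.900,-9.000,7.600]
hi = A.hi+B.hi = [-0.3+3, -2.4+3, 12.4+2.8] = [2.700,0.600,15.200]
diag = √(9.6²+9.6²+7.6²) = √242.08 = 15.559

min=[-6.900,-9.000,7.600] max=[2.700,0.600,15.200] diag=15.559


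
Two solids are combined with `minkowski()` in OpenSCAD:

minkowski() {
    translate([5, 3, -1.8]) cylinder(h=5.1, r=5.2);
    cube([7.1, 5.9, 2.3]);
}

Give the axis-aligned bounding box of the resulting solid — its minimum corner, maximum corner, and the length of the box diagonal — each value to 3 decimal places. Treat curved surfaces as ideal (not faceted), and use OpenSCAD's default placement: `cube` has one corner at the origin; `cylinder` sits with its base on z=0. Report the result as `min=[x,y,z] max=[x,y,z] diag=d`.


A = translate([5, 3, -1.8]) cylinder(h=5.1, r=5.2) → bbox [-0.2,-2.2,-1.8] .. [10.2,8.2,3.3]
B = cube([7.1, 5.9, 2.3]) → bbox [0,0,0] .. [7.1,5.9,2.3]
lo = A.lo+B.lo = [-0.2+0, -2.2+0, -1.8+0] = [-0.200,-2.200,-1.800]
hi = A.hi+B.hi = [10.2+7.1, 8.2+5.9, 3.3+2.3] = [17.300,14.100,5.600]
diag = √(17.5²+16.3²+7.4²) = √626.7 = 25.034

min=[-0.200,-2.200,-1.800] max=[17.300,14.100,5.600] diag=25.034


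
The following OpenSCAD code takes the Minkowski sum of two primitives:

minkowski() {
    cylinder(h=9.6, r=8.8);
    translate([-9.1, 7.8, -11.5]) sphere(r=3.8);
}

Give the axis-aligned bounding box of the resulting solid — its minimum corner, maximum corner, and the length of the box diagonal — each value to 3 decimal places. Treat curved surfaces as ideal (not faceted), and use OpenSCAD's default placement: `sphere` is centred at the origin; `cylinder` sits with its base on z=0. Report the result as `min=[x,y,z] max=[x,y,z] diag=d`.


A = translate([-9.1, 7.8, -11.5]) sphere(r=3.8) → bbox [-12.9,4,-15.3] .. [-5.3,11.6,-7.7]
B = cylinder(h=9.6, r=8.8) → bbox [-8.8,-8.8,0] .. [8.8,8.8,9.6]
lo = A.lo+B.lo = [-12.9-8.8, 4-8.8, -15.3+0] = [-21.700,-4.800,-15.300]
hi = A.hi+B.hi = [-5.3+8.8, 11.6+8.8, -7.7+9.6] = [3.500,20.400,1.900]
diag = √(25.2²+25.2²+17.2²) = √1565.92 = 39.572

min=[-21.700,-4.800,-15.300] max=[3.500,20.400,1.900] diag=39.572


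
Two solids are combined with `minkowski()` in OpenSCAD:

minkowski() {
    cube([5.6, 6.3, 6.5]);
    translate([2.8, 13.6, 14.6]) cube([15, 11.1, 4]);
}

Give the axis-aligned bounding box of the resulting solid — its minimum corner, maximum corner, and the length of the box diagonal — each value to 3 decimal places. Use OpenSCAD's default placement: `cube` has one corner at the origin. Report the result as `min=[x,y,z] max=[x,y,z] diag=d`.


A = translate([2.8, 13.6, 14.6]) cube([15, 11.1, 4]) → bbox [2.8,13.6,14.6] .. [17.8,24.7,18.6]
B = cube([5.6, 6.3, 6.5]) → bbox [0,0,0] .. [5.6,6.3,6.5]
lo = A.lo+B.lo = [2.8+0, 13.6+0, 14.6+0] = [2.800,13.600,14.600]
hi = A.hi+B.hi = [17.8+5.6, 24.7+6.3, 18.6+6.5] = [23.400,31.000,25.100]
diag = √(20.6²+17.4²+10.5²) = √837.37 = 28.937

min=[2.800,13.600,14.600] max=[23.400,31.000,25.100] diag=28.937


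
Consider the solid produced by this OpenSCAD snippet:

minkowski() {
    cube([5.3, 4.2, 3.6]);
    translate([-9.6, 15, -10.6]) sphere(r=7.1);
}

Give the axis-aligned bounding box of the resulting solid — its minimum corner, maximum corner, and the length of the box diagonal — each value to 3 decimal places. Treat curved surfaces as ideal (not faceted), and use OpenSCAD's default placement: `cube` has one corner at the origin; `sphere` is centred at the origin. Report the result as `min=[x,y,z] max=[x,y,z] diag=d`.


A = translate([-9.6, 15, -10.6]) sphere(r=7.1) → bbox [-16.7,7.9,-17.7] .. [-2.5,22.1,-3.5]
B = cube([5.3, 4.2, 3.6]) → bbox [0,0,0] .. [5.3,4.2,3.6]
lo = A.lo+B.lo = [-16.7+0, 7.9+0, -17.7+0] = [-16.700,7.900,-17.700]
hi = A.hi+B.hi = [-2.5+5.3, 22.1+4.2, -3.5+3.6] = [2.800,26.300,0.100]
diag = √(19.5²+18.4²+17.8²) = √1035.65 = 32.182

min=[-16.700,7.900,-17.700] max=[2.800,26.300,0.100] diag=32.182


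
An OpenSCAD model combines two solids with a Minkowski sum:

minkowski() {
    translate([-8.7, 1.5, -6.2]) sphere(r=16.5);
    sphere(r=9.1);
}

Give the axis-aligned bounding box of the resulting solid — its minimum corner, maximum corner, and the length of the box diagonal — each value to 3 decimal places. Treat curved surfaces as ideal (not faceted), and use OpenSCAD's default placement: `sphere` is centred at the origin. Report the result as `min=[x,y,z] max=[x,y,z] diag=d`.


min=[-34.300,-24.100,-31.800] max=[16.900,27.100,19.400] diag=88.681

A = translate([-8.7, 1.5, -6.2]) sphere(r=16.5) → bbox [-25.2,-15,-22.7] .. [7.8,18,10.3]
B = sphere(r=9.1) → bbox [-9.1,-9.1,-9.1] .. [9.1,9.1,9.1]
lo = A.lo+B.lo = [-25.2-9.1, -15-9.1, -22.7-9.1] = [-34.300,-24.100,-31.800]
hi = A.hi+B.hi = [7.8+9.1, 18+9.1, 10.3+9.1] = [16.900,27.100,19.400]
diag = √(51.2²+51.2²+51.2²) = √7864.32 = 88.681


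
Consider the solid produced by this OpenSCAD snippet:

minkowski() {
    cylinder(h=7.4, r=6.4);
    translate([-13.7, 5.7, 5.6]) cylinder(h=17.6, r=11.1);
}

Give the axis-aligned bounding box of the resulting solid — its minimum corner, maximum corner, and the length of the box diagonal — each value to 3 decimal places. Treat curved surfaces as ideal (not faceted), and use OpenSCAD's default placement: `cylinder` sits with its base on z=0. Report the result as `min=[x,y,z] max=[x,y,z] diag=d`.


A = translate([-13.7, 5.7, 5.6]) cylinder(h=17.6, r=11.1) → bbox [-24.8,-5.4,5.6] .. [-2.6,16.8,23.2]
B = cylinder(h=7.4, r=6.4) → bbox [-6.4,-6.4,0] .. [6.4,6.4,7.4]
lo = A.lo+B.lo = [-24.8-6.4, -5.4-6.4, 5.6+0] = [-31.200,-11.800,5.600]
hi = A.hi+B.hi = [-2.6+6.4, 16.8+6.4, 23.2+7.4] = [3.800,23.200,30.600]
diag = √(35²+35²+25²) = √3075 = 55.453

min=[-31.200,-11.800,5.600] max=[3.800,23.200,30.600] diag=55.453


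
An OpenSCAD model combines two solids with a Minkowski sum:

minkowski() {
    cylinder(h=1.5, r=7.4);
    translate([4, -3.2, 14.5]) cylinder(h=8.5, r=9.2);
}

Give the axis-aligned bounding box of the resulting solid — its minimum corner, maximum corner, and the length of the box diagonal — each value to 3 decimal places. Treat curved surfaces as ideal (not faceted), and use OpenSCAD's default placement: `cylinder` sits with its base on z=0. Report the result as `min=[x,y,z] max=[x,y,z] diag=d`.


A = translate([4, -3.2, 14.5]) cylinder(h=8.5, r=9.2) → bbox [-5.2,-12.4,14.5] .. [13.2,6,23]
B = cylinder(h=1.5, r=7.4) → bbox [-7.4,-7.4,0] .. [7.4,7.4,1.5]
lo = A.lo+B.lo = [-5.2-7.4, -12.4-7.4, 14.5+0] = [-12.600,-19.800,14.500]
hi = A.hi+B.hi = [13.2+7.4, 6+7.4, 23+1.5] = [20.600,13.400,24.500]
diag = √(33.2²+33.2²+10²) = √2304.48 = 48.005

min=[-12.600,-19.800,14.500] max=[20.600,13.400,24.500] diag=48.005


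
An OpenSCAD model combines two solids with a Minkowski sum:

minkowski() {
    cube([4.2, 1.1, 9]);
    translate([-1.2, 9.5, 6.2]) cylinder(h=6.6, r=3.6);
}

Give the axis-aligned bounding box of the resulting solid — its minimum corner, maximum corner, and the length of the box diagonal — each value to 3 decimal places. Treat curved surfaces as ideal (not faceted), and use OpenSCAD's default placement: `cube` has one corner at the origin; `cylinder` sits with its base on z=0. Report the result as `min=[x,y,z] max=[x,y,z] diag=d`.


min=[-4.800,5.900,6.200] max=[6.600,14.200,21.800] diag=21.029

A = translate([-1.2, 9.5, 6.2]) cylinder(h=6.6, r=3.6) → bbox [-4.8,5.9,6.2] .. [2.4,13.1,12.8]
B = cube([4.2, 1.1, 9]) → bbox [0,0,0] .. [4.2,1.1,9]
lo = A.lo+B.lo = [-4.8+0, 5.9+0, 6.2+0] = [-4.800,5.900,6.200]
hi = A.hi+B.hi = [2.4+4.2, 13.1+1.1, 12.8+9] = [6.600,14.200,21.800]
diag = √(11.4²+8.3²+15.6²) = √442.21 = 21.029


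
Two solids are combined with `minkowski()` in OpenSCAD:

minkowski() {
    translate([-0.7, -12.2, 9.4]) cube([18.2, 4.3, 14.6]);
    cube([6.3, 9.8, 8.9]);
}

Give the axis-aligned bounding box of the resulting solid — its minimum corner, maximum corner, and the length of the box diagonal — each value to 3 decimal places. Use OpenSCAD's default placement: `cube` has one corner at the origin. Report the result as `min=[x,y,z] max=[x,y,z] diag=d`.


A = translate([-0.7, -12.2, 9.4]) cube([18.2, 4.3, 14.6]) → bbox [-0.7,-12.2,9.4] .. [17.5,-7.9,24]
B = cube([6.3, 9.8, 8.9]) → bbox [0,0,0] .. [6.3,9.8,8.9]
lo = A.lo+B.lo = [-0.7+0, -12.2+0, 9.4+0] = [-0.700,-12.200,9.400]
hi = A.hi+B.hi = [17.5+6.3, -7.9+9.8, 24+8.9] = [23.800,1.900,32.900]
diag = √(24.5²+14.1²+23.5²) = √1351.31 = 36.760

min=[-0.700,-12.200,9.400] max=[23.800,1.900,32.900] diag=36.760


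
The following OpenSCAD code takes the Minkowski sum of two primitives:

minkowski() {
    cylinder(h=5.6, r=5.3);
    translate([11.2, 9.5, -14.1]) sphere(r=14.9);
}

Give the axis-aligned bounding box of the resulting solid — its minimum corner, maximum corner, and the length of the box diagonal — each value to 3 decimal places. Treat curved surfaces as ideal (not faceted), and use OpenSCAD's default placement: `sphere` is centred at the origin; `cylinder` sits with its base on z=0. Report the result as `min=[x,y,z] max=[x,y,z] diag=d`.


min=[-9.000,-10.700,-29.000] max=[31.400,29.700,6.400] diag=67.212

A = translate([11.2, 9.5, -14.1]) sphere(r=14.9) → bbox [-3.7,-5.4,-29] .. [26.1,24.4,0.8]
B = cylinder(h=5.6, r=5.3) → bbox [-5.3,-5.3,0] .. [5.3,5.3,5.6]
lo = A.lo+B.lo = [-3.7-5.3, -5.4-5.3, -29+0] = [-9.000,-10.700,-29.000]
hi = A.hi+B.hi = [26.1+5.3, 24.4+5.3, 0.8+5.6] = [31.400,29.700,6.400]
diag = √(40.4²+40.4²+35.4²) = √4517.48 = 67.212


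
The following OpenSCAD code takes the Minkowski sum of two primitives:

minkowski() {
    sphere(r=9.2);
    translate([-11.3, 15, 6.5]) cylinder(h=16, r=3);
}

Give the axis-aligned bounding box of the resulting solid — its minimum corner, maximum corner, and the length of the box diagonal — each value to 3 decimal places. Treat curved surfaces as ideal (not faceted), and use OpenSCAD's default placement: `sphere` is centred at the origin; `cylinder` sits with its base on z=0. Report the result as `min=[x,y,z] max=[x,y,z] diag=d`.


A = translate([-11.3, 15, 6.5]) cylinder(h=16, r=3) → bbox [-14.3,12,6.5] .. [-8.3,18,22.5]
B = sphere(r=9.2) → bbox [-9.2,-9.2,-9.2] .. [9.2,9.2,9.2]
lo = A.lo+B.lo = [-14.3-9.2, 12-9.2, 6.5-9.2] = [-23.500,2.800,-2.700]
hi = A.hi+B.hi = [-8.3+9.2, 18+9.2, 22.5+9.2] = [0.900,27.200,31.700]
diag = √(24.4²+24.4²+34.4²) = √2374.08 = 48.725

min=[-23.500,2.800,-2.700] max=[0.900,27.200,31.700] diag=48.725


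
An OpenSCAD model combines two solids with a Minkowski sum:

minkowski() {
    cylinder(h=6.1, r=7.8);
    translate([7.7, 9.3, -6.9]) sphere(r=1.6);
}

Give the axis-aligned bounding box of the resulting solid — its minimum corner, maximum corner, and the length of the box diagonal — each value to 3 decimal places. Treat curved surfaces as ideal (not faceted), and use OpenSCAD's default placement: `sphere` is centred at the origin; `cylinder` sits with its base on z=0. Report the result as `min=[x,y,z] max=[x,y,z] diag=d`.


A = translate([7.7, 9.3, -6.9]) sphere(r=1.6) → bbox [6.1,7.7,-8.5] .. [9.3,10.9,-5.3]
B = cylinder(h=6.1, r=7.8) → bbox [-7.8,-7.8,0] .. [7.8,7.8,6.1]
lo = A.lo+B.lo = [6.1-7.8, 7.7-7.8, -8.5+0] = [-1.700,-0.100,-8.500]
hi = A.hi+B.hi = [9.3+7.8, 10.9+7.8, -5.3+6.1] = [17.100,18.700,0.800]
diag = √(18.8²+18.8²+9.3²) = √793.37 = 28.167

min=[-1.700,-0.100,-8.500] max=[17.100,18.700,0.800] diag=28.167


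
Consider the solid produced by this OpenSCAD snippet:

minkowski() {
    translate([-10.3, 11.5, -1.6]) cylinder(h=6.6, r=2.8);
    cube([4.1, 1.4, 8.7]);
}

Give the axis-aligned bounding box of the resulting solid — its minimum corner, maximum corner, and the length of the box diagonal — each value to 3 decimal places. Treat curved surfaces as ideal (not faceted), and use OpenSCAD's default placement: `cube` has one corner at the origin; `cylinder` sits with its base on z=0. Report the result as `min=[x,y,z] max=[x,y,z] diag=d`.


A = translate([-10.3, 11.5, -1.6]) cylinder(h=6.6, r=2.8) → bbox [-13.1,8.7,-1.6] .. [-7.5,14.3,5]
B = cube([4.1, 1.4, 8.7]) → bbox [0,0,0] .. [4.1,1.4,8.7]
lo = A.lo+B.lo = [-13.1+0, 8.7+0, -1.6+0] = [-13.100,8.700,-1.600]
hi = A.hi+B.hi = [-7.5+4.1, 14.3+1.4, 5+8.7] = [-3.400,15.700,13.700]
diag = √(9.7²+7²+15.3²) = √377.18 = 19.421

min=[-13.100,8.700,-1.600] max=[-3.400,15.700,13.700] diag=19.421


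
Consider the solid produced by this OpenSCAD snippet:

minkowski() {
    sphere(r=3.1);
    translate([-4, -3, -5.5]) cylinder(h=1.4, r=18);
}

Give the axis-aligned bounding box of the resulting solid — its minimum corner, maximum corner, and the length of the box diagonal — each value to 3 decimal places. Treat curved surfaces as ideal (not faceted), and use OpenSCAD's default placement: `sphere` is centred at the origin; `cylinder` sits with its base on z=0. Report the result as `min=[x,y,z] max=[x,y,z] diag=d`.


min=[-25.100,-24.100,-8.600] max=[17.100,18.100,-1.000] diag=60.162

A = translate([-4, -3, -5.5]) cylinder(h=1.4, r=18) → bbox [-22,-21,-5.5] .. [14,15,-4.1]
B = sphere(r=3.1) → bbox [-3.1,-3.1,-3.1] .. [3.1,3.1,3.1]
lo = A.lo+B.lo = [-22-3.1, -21-3.1, -5.5-3.1] = [-25.100,-24.100,-8.600]
hi = A.hi+B.hi = [14+3.1, 15+3.1, -4.1+3.1] = [17.100,18.100,-1.000]
diag = √(42.2²+42.2²+7.6²) = √3619.44 = 60.162


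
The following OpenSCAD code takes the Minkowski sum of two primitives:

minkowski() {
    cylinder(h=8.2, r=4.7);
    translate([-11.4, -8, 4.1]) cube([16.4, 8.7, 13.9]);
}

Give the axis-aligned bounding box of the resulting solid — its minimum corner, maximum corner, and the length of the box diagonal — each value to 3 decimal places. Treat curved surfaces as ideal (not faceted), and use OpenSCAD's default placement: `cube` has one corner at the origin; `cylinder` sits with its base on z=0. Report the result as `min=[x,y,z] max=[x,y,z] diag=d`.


A = translate([-11.4, -8, 4.1]) cube([16.4, 8.7, 13.9]) → bbox [-11.4,-8,4.1] .. [5,0.7,18]
B = cylinder(h=8.2, r=4.7) → bbox [-4.7,-4.7,0] .. [4.7,4.7,8.2]
lo = A.lo+B.lo = [-11.4-4.7, -8-4.7, 4.1+0] = [-16.100,-12.700,4.100]
hi = A.hi+B.hi = [5+4.7, 0.7+4.7, 18+8.2] = [9.700,5.400,26.200]
diag = √(25.8²+18.1²+22.1²) = √1481.66 = 38.492

min=[-16.100,-12.700,4.100] max=[9.700,5.400,26.200] diag=38.492


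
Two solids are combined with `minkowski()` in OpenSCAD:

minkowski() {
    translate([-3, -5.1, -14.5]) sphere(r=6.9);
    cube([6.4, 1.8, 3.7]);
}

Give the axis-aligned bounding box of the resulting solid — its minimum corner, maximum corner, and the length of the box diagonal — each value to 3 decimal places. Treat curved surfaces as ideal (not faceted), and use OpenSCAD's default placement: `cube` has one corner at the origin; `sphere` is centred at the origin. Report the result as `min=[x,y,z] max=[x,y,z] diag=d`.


A = translate([-3, -5.1, -14.5]) sphere(r=6.9) → bbox [-9.9,-12,-21.4] .. [3.9,1.8,-7.6]
B = cube([6.4, 1.8, 3.7]) → bbox [0,0,0] .. [6.4,1.8,3.7]
lo = A.lo+B.lo = [-9.9+0, -12+0, -21.4+0] = [-9.900,-12.000,-21.400]
hi = A.hi+B.hi = [3.9+6.4, 1.8+1.8, -7.6+3.7] = [10.300,3.600,-3.900]
diag = √(20.2²+15.6²+17.5²) = √957.65 = 30.946

min=[-9.900,-12.000,-21.400] max=[10.300,3.600,-3.900] diag=30.946


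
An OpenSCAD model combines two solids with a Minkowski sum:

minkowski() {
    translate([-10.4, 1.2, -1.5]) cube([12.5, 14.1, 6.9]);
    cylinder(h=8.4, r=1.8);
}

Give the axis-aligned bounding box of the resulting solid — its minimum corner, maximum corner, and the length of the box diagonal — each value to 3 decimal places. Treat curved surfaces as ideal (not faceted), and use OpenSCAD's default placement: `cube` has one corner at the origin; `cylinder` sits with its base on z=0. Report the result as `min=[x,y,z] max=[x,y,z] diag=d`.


A = translate([-10.4, 1.2, -1.5]) cube([12.5, 14.1, 6.9]) → bbox [-10.4,1.2,-1.5] .. [2.1,15.3,5.4]
B = cylinder(h=8.4, r=1.8) → bbox [-1.8,-1.8,0] .. [1.8,1.8,8.4]
lo = A.lo+B.lo = [-10.4-1.8, 1.2-1.8, -1.5+0] = [-12.200,-0.600,-1.500]
hi = A.hi+B.hi = [2.1+1.8, 15.3+1.8, 5.4+8.4] = [3.900,17.100,13.800]
diag = √(16.1²+17.7²+15.3²) = √806.59 = 28.401

min=[-12.200,-0.600,-1.500] max=[3.900,17.100,13.800] diag=28.401


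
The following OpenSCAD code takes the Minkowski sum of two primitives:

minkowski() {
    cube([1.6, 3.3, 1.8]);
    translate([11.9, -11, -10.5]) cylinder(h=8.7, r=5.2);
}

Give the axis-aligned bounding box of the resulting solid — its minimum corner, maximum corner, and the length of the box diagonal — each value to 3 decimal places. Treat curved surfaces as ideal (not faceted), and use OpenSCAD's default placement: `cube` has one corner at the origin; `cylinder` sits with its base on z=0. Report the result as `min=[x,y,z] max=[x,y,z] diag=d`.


A = translate([11.9, -11, -10.5]) cylinder(h=8.7, r=5.2) → bbox [6.7,-16.2,-10.5] .. [17.1,-5.8,-1.8]
B = cube([1.6, 3.3, 1.8]) → bbox [0,0,0] .. [1.6,3.3,1.8]
lo = A.lo+B.lo = [6.7+0, -16.2+0, -10.5+0] = [6.700,-16.200,-10.500]
hi = A.hi+B.hi = [17.1+1.6, -5.8+3.3, -1.8+1.8] = [18.700,-2.500,0.000]
diag = √(12²+13.7²+10.5²) = √441.94 = 21.022

min=[6.700,-16.200,-10.500] max=[18.700,-2.500,0.000] diag=21.022


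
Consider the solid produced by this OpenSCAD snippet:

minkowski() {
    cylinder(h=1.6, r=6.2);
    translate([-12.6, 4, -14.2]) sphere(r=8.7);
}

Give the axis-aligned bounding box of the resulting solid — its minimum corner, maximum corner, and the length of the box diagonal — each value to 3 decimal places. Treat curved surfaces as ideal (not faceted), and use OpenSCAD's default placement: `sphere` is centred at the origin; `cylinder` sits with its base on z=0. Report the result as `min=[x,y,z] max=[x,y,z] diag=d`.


min=[-27.500,-10.900,-22.900] max=[2.300,18.900,-3.900] diag=46.229

A = translate([-12.6, 4, -14.2]) sphere(r=8.7) → bbox [-21.3,-4.7,-22.9] .. [-3.9,12.7,-5.5]
B = cylinder(h=1.6, r=6.2) → bbox [-6.2,-6.2,0] .. [6.2,6.2,1.6]
lo = A.lo+B.lo = [-21.3-6.2, -4.7-6.2, -22.9+0] = [-27.500,-10.900,-22.900]
hi = A.hi+B.hi = [-3.9+6.2, 12.7+6.2, -5.5+1.6] = [2.300,18.900,-3.900]
diag = √(29.8²+29.8²+19²) = √2137.08 = 46.229


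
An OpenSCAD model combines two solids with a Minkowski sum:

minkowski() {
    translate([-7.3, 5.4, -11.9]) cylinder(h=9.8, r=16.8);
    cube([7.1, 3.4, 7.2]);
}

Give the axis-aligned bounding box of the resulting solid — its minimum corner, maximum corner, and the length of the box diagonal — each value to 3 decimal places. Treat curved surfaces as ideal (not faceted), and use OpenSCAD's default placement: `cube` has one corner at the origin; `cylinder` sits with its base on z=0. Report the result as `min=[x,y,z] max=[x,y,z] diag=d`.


min=[-24.100,-11.400,-11.900] max=[16.600,25.600,5.100] diag=57.572

A = translate([-7.3, 5.4, -11.9]) cylinder(h=9.8, r=16.8) → bbox [-24.1,-11.4,-11.9] .. [9.5,22.2,-2.1]
B = cube([7.1, 3.4, 7.2]) → bbox [0,0,0] .. [7.1,3.4,7.2]
lo = A.lo+B.lo = [-24.1+0, -11.4+0, -11.9+0] = [-24.100,-11.400,-11.900]
hi = A.hi+B.hi = [9.5+7.1, 22.2+3.4, -2.1+7.2] = [16.600,25.600,5.100]
diag = √(40.7²+37²+17²) = √3314.49 = 57.572


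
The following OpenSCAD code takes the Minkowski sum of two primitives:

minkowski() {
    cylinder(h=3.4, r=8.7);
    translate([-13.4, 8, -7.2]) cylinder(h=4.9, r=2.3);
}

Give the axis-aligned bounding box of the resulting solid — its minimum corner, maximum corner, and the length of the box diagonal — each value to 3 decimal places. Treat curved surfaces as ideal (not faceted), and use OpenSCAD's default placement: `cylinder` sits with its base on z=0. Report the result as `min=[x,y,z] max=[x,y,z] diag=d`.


A = translate([-13.4, 8, -7.2]) cylinder(h=4.9, r=2.3) → bbox [-15.7,5.7,-7.2] .. [-11.1,10.3,-2.3]
B = cylinder(h=3.4, r=8.7) → bbox [-8.7,-8.7,0] .. [8.7,8.7,3.4]
lo = A.lo+B.lo = [-15.7-8.7, 5.7-8.7, -7.2+0] = [-24.400,-3.000,-7.200]
hi = A.hi+B.hi = [-11.1+8.7, 10.3+8.7, -2.3+3.4] = [-2.400,19.000,1.100]
diag = √(22²+22²+8.3²) = √1036.89 = 32.201

min=[-24.400,-3.000,-7.200] max=[-2.400,19.000,1.100] diag=32.201


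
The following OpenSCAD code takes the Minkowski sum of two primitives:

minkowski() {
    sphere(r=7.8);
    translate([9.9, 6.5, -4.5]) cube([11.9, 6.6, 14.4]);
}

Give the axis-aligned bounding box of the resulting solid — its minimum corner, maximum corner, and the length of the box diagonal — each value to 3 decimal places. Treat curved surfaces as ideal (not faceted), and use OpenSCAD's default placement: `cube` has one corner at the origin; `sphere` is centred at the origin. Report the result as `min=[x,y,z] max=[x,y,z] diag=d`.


A = translate([9.9, 6.5, -4.5]) cube([11.9, 6.6, 14.4]) → bbox [9.9,6.5,-4.5] .. [21.8,13.1,9.9]
B = sphere(r=7.8) → bbox [-7.8,-7.8,-7.8] .. [7.8,7.8,7.8]
lo = A.lo+B.lo = [9.9-7.8, 6.5-7.8, -4.5-7.8] = [2.100,-1.300,-12.300]
hi = A.hi+B.hi = [21.8+7.8, 13.1+7.8, 9.9+7.8] = [29.600,20.900,17.700]
diag = √(27.5²+22.2²+30²) = √2149.09 = 46.358

min=[2.100,-1.300,-12.300] max=[29.600,20.900,17.700] diag=46.358


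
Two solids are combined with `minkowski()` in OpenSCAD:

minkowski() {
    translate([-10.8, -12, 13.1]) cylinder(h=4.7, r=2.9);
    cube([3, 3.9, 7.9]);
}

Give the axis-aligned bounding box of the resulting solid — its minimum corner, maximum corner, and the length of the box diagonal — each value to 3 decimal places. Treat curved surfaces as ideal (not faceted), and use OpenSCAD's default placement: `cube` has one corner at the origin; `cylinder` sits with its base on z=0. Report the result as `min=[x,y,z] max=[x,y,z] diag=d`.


A = translate([-10.8, -12, 13.1]) cylinder(h=4.7, r=2.9) → bbox [-13.7,-14.9,13.1] .. [-7.9,-9.1,17.8]
B = cube([3, 3.9, 7.9]) → bbox [0,0,0] .. [3,3.9,7.9]
lo = A.lo+B.lo = [-13.7+0, -14.9+0, 13.1+0] = [-13.700,-14.900,13.100]
hi = A.hi+B.hi = [-7.9+3, -9.1+3.9, 17.8+7.9] = [-4.900,-5.200,25.700]
diag = √(8.8²+9.7²+12.6²) = √330.29 = 18.174

min=[-13.700,-14.900,13.100] max=[-4.900,-5.200,25.700] diag=18.174


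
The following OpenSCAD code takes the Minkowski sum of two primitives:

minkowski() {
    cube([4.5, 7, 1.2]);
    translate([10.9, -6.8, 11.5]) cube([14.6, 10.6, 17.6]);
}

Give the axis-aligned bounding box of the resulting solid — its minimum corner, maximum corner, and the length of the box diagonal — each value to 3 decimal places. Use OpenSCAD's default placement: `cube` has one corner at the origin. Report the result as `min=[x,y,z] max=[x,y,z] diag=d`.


A = translate([10.9, -6.8, 11.5]) cube([14.6, 10.6, 17.6]) → bbox [10.9,-6.8,11.5] .. [25.5,3.8,29.1]
B = cube([4.5, 7, 1.2]) → bbox [0,0,0] .. [4.5,7,1.2]
lo = A.lo+B.lo = [10.9+0, -6.8+0, 11.5+0] = [10.900,-6.800,11.500]
hi = A.hi+B.hi = [25.5+4.5, 3.8+7, 29.1+1.2] = [30.000,10.800,30.300]
diag = √(19.1²+17.6²+18.8²) = √1028.01 = 32.063

min=[10.900,-6.800,11.500] max=[30.000,10.800,30.300] diag=32.063
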